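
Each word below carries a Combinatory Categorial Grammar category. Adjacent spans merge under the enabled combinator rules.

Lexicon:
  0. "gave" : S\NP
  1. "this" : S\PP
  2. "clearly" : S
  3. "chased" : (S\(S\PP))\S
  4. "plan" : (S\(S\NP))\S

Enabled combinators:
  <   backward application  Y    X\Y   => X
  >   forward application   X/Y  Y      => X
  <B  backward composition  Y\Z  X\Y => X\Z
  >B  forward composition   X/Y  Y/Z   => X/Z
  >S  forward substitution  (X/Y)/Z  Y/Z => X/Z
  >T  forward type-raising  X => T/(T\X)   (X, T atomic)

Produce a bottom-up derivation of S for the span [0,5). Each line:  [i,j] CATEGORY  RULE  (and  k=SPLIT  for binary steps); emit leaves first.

[0,5] S   <
  [0,1] "gave" : S\NP
  [1,5] S\(S\NP)   <
    [1,4] S   <
      [1,2] "this" : S\PP
      [2,4] S\(S\PP)   <
        [2,3] "clearly" : S
        [3,4] "chased" : (S\(S\PP))\S
    [4,5] "plan" : (S\(S\NP))\S

[0,1] S\NP  lex  "gave"
[1,2] S\PP  lex  "this"
[2,3] S  lex  "clearly"
[3,4] (S\(S\PP))\S  lex  "chased"
[2,4] S\(S\PP)  <  k=3
[1,4] S  <  k=2
[4,5] (S\(S\NP))\S  lex  "plan"
[1,5] S\(S\NP)  <  k=4
[0,5] S  <  k=1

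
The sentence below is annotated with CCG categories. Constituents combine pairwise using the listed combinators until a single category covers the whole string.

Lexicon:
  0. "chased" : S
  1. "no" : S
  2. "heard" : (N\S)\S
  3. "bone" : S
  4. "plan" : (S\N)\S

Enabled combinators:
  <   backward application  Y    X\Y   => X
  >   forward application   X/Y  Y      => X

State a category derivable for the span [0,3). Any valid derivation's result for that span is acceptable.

N

[0,5] S   <
  [0,3] N   <
    [0,1] "chased" : S
    [1,3] N\S   <
      [1,2] "no" : S
      [2,3] "heard" : (N\S)\S
  [3,5] S\N   <
    [3,4] "bone" : S
    [4,5] "plan" : (S\N)\S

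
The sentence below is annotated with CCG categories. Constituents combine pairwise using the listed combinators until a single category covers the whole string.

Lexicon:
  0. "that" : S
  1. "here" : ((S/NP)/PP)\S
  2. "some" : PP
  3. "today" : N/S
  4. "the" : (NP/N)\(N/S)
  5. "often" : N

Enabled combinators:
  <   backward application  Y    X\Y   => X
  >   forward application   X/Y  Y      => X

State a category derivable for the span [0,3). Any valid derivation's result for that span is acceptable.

[0,6] S   >
  [0,3] S/NP   >
    [0,2] (S/NP)/PP   <
      [0,1] "that" : S
      [1,2] "here" : ((S/NP)/PP)\S
    [2,3] "some" : PP
  [3,6] NP   >
    [3,5] NP/N   <
      [3,4] "today" : N/S
      [4,5] "the" : (NP/N)\(N/S)
    [5,6] "often" : N

S/NP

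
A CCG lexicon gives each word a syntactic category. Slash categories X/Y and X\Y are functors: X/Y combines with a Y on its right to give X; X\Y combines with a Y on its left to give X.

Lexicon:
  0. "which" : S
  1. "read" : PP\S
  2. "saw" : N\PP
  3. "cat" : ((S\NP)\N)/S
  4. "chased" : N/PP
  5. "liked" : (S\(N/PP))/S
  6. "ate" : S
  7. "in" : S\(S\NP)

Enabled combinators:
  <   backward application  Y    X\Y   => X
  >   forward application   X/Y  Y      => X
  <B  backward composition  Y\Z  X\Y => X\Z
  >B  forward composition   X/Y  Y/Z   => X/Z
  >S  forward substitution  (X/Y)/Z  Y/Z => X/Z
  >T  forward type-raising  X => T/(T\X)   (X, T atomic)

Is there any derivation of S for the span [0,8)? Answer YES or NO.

[0,8] S   <
  [0,7] S\NP   <
    [0,3] N   <
      [0,2] PP   >
        [0,1] PP/(PP\S)   >T
          [0,1] "which" : S
        [1,2] "read" : PP\S
      [2,3] "saw" : N\PP
    [3,7] (S\NP)\N   >
      [3,4] "cat" : ((S\NP)\N)/S
      [4,7] S   <
        [4,5] "chased" : N/PP
        [5,7] S\(N/PP)   >
          [5,6] "liked" : (S\(N/PP))/S
          [6,7] "ate" : S
  [7,8] "in" : S\(S\NP)

YES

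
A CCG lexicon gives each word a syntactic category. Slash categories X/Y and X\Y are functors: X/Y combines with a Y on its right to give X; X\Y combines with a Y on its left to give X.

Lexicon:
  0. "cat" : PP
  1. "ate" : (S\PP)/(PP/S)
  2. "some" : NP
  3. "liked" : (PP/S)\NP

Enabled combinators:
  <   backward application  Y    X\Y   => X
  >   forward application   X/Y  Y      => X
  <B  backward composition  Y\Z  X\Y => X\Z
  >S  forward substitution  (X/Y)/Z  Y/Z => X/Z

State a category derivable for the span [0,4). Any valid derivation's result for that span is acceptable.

S

[0,4] S   <
  [0,1] "cat" : PP
  [1,4] S\PP   >
    [1,2] "ate" : (S\PP)/(PP/S)
    [2,4] PP/S   <
      [2,3] "some" : NP
      [3,4] "liked" : (PP/S)\NP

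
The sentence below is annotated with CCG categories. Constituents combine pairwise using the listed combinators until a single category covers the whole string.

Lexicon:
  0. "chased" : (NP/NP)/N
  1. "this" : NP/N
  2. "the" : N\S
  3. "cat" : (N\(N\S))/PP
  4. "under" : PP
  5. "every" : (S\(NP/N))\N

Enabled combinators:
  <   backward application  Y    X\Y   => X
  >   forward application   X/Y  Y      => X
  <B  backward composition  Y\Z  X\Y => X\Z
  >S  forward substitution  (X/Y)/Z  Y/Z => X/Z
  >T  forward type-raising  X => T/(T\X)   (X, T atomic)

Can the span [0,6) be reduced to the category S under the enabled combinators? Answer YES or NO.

YES

[0,6] S   <
  [0,2] NP/N   >S
    [0,1] "chased" : (NP/NP)/N
    [1,2] "this" : NP/N
  [2,6] S\(NP/N)   <
    [2,5] N   <
      [2,3] "the" : N\S
      [3,5] N\(N\S)   >
        [3,4] "cat" : (N\(N\S))/PP
        [4,5] "under" : PP
    [5,6] "every" : (S\(NP/N))\N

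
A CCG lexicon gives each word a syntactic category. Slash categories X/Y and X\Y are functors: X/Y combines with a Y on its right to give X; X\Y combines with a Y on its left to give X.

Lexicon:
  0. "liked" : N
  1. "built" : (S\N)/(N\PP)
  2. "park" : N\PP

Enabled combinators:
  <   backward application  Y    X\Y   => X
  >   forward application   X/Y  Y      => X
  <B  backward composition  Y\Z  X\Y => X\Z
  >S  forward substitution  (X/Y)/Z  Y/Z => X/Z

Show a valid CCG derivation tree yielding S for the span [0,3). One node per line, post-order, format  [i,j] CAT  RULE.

[0,1] N  lex  "liked"
[1,2] (S\N)/(N\PP)  lex  "built"
[2,3] N\PP  lex  "park"
[1,3] S\N  >  k=2
[0,3] S  <  k=1

[0,3] S   <
  [0,1] "liked" : N
  [1,3] S\N   >
    [1,2] "built" : (S\N)/(N\PP)
    [2,3] "park" : N\PP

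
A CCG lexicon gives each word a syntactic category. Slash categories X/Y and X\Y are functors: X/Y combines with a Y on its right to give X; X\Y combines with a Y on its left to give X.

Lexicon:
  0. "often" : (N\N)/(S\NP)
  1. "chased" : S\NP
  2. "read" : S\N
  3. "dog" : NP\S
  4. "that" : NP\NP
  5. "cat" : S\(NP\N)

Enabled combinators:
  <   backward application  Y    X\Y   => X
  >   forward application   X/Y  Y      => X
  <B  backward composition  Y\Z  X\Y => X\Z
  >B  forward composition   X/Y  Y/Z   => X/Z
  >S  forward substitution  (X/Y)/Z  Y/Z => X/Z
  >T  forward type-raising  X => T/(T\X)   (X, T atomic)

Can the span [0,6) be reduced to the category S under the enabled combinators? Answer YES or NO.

YES

[0,6] S   <
  [0,5] NP\N   <B
    [0,2] N\N   >
      [0,1] "often" : (N\N)/(S\NP)
      [1,2] "chased" : S\NP
    [2,5] NP\N   <B
      [2,4] NP\N   <B
        [2,3] "read" : S\N
        [3,4] "dog" : NP\S
      [4,5] "that" : NP\NP
  [5,6] "cat" : S\(NP\N)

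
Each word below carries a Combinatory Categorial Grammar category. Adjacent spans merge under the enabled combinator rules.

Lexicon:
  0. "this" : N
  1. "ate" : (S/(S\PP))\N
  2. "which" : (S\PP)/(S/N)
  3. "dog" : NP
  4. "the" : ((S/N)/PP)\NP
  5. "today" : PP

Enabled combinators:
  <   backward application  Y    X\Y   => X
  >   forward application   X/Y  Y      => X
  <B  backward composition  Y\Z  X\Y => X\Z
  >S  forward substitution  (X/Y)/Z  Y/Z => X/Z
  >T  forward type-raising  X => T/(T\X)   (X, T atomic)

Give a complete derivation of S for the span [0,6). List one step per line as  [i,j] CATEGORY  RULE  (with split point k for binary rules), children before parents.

[0,1] N  lex  "this"
[1,2] (S/(S\PP))\N  lex  "ate"
[0,2] S/(S\PP)  <  k=1
[2,3] (S\PP)/(S/N)  lex  "which"
[3,4] NP  lex  "dog"
[4,5] ((S/N)/PP)\NP  lex  "the"
[3,5] (S/N)/PP  <  k=4
[5,6] PP  lex  "today"
[3,6] S/N  >  k=5
[2,6] S\PP  >  k=3
[0,6] S  >  k=2

[0,6] S   >
  [0,2] S/(S\PP)   <
    [0,1] "this" : N
    [1,2] "ate" : (S/(S\PP))\N
  [2,6] S\PP   >
    [2,3] "which" : (S\PP)/(S/N)
    [3,6] S/N   >
      [3,5] (S/N)/PP   <
        [3,4] "dog" : NP
        [4,5] "the" : ((S/N)/PP)\NP
      [5,6] "today" : PP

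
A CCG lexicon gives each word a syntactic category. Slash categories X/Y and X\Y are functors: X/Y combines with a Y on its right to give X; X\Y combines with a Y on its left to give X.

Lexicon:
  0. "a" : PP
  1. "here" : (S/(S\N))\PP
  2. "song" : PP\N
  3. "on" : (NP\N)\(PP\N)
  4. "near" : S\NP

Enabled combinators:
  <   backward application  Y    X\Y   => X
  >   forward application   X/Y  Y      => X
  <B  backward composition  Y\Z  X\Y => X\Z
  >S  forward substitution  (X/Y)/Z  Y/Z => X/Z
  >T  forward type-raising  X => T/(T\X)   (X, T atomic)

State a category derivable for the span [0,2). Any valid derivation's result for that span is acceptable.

S/(S\N)

[0,5] S   >
  [0,2] S/(S\N)   <
    [0,1] "a" : PP
    [1,2] "here" : (S/(S\N))\PP
  [2,5] S\N   <B
    [2,4] NP\N   <
      [2,3] "song" : PP\N
      [3,4] "on" : (NP\N)\(PP\N)
    [4,5] "near" : S\NP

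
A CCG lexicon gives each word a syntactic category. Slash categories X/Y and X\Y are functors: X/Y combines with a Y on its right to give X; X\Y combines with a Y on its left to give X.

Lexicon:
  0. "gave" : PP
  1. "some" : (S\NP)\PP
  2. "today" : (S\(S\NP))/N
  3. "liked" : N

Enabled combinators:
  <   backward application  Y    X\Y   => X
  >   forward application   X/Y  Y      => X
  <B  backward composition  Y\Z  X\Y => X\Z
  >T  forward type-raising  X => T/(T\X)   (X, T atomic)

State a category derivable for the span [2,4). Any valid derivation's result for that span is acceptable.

S\(S\NP)

[0,4] S   <
  [0,2] S\NP   <
    [0,1] "gave" : PP
    [1,2] "some" : (S\NP)\PP
  [2,4] S\(S\NP)   >
    [2,3] "today" : (S\(S\NP))/N
    [3,4] "liked" : N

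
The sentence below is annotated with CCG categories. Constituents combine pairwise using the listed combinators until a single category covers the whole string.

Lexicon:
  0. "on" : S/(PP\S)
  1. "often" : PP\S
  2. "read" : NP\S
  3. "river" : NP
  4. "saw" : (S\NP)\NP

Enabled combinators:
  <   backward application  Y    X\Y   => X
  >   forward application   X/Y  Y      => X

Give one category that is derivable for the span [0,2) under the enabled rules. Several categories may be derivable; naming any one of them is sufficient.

S

[0,5] S   <
  [0,3] NP   <
    [0,2] S   >
      [0,1] "on" : S/(PP\S)
      [1,2] "often" : PP\S
    [2,3] "read" : NP\S
  [3,5] S\NP   <
    [3,4] "river" : NP
    [4,5] "saw" : (S\NP)\NP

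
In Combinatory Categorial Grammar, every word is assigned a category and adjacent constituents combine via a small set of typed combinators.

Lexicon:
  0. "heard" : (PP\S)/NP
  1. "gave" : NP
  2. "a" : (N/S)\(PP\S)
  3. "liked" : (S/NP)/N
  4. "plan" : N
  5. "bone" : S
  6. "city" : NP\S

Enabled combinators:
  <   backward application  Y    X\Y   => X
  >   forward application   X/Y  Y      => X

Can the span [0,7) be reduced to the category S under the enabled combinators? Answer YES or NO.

(PP\S)/NP NP (N/S)\(PP\S) (S/NP)/N N S NP\S
CKY chart[0,7] = {N}; S ∉ chart

NO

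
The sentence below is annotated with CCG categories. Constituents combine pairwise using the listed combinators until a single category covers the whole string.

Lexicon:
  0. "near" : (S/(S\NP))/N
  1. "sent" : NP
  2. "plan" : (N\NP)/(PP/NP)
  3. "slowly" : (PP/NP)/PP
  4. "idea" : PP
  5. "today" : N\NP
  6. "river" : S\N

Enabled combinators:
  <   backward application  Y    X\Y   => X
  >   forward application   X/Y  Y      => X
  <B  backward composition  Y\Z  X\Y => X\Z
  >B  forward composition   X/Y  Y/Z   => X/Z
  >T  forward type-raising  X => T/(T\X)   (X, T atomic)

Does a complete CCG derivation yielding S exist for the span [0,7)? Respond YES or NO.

[0,7] S   >
  [0,5] S/(S\NP)   >
    [0,1] "near" : (S/(S\NP))/N
    [1,5] N   <
      [1,2] "sent" : NP
      [2,5] N\NP   >
        [2,3] "plan" : (N\NP)/(PP/NP)
        [3,5] PP/NP   >
          [3,4] "slowly" : (PP/NP)/PP
          [4,5] "idea" : PP
  [5,7] S\NP   <B
    [5,6] "today" : N\NP
    [6,7] "river" : S\N

YES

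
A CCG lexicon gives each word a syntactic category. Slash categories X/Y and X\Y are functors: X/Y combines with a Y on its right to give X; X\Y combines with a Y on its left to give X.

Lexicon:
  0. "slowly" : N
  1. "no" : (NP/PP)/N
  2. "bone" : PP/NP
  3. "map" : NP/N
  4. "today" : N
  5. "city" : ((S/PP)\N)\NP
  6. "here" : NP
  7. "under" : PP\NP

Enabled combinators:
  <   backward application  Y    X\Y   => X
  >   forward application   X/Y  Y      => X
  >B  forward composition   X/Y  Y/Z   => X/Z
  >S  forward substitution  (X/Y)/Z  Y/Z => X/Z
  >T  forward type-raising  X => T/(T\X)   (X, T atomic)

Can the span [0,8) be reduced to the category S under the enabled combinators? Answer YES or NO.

[0,8] S   >
  [0,6] S/PP   <
    [0,1] "slowly" : N
    [1,6] (S/PP)\N   <
      [1,5] NP   >
        [1,4] NP/N   >S
          [1,2] "no" : (NP/PP)/N
          [2,4] PP/N   >B
            [2,3] "bone" : PP/NP
            [3,4] "map" : NP/N
        [4,5] "today" : N
      [5,6] "city" : ((S/PP)\N)\NP
  [6,8] PP   <
    [6,7] "here" : NP
    [7,8] "under" : PP\NP

YES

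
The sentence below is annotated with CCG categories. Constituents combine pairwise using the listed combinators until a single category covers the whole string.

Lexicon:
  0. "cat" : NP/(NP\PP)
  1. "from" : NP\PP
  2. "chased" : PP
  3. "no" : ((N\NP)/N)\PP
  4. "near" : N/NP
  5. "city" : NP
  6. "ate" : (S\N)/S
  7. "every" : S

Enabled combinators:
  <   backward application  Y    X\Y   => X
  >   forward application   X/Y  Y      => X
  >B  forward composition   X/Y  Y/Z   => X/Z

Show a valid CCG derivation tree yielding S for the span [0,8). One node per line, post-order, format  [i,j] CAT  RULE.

[0,8] S   <
  [0,6] N   <
    [0,2] NP   >
      [0,1] "cat" : NP/(NP\PP)
      [1,2] "from" : NP\PP
    [2,6] N\NP   >
      [2,4] (N\NP)/N   <
        [2,3] "chased" : PP
        [3,4] "no" : ((N\NP)/N)\PP
      [4,6] N   >
        [4,5] "near" : N/NP
        [5,6] "city" : NP
  [6,8] S\N   >
    [6,7] "ate" : (S\N)/S
    [7,8] "every" : S

[0,1] NP/(NP\PP)  lex  "cat"
[1,2] NP\PP  lex  "from"
[0,2] NP  >  k=1
[2,3] PP  lex  "chased"
[3,4] ((N\NP)/N)\PP  lex  "no"
[2,4] (N\NP)/N  <  k=3
[4,5] N/NP  lex  "near"
[5,6] NP  lex  "city"
[4,6] N  >  k=5
[2,6] N\NP  >  k=4
[0,6] N  <  k=2
[6,7] (S\N)/S  lex  "ate"
[7,8] S  lex  "every"
[6,8] S\N  >  k=7
[0,8] S  <  k=6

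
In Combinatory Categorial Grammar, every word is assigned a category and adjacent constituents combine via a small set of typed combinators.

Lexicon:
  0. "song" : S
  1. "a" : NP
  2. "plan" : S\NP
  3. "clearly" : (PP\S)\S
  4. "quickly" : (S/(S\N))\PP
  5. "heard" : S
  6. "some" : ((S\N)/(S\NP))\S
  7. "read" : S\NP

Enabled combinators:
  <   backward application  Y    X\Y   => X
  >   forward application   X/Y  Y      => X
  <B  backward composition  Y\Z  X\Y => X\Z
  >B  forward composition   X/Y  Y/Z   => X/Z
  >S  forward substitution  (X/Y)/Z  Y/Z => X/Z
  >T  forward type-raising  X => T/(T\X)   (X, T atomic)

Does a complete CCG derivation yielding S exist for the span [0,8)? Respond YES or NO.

[0,8] S   >
  [0,5] S/(S\N)   <
    [0,4] PP   <
      [0,1] "song" : S
      [1,4] PP\S   <
        [1,3] S   <
          [1,2] "a" : NP
          [2,3] "plan" : S\NP
        [3,4] "clearly" : (PP\S)\S
    [4,5] "quickly" : (S/(S\N))\PP
  [5,8] S\N   >
    [5,7] (S\N)/(S\NP)   <
      [5,6] "heard" : S
      [6,7] "some" : ((S\N)/(S\NP))\S
    [7,8] "read" : S\NP

YES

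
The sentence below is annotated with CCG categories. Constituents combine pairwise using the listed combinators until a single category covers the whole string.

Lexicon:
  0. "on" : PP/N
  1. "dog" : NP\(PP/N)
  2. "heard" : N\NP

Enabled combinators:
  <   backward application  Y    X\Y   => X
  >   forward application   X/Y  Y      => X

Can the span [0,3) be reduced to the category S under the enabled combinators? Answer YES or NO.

PP/N NP\(PP/N) N\NP
CKY chart[0,3] = {N}; S ∉ chart

NO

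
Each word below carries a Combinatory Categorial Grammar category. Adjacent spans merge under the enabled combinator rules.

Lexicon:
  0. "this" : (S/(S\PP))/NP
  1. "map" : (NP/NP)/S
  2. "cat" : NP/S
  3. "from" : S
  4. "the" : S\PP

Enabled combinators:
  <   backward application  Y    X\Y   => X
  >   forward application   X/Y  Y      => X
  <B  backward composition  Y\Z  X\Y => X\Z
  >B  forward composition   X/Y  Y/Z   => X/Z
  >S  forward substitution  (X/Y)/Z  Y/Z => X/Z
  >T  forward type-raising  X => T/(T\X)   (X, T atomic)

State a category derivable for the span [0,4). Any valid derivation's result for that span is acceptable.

[0,5] S   >
  [0,4] S/(S\PP)   >
    [0,1] "this" : (S/(S\PP))/NP
    [1,4] NP   >
      [1,3] NP/S   >S
        [1,2] "map" : (NP/NP)/S
        [2,3] "cat" : NP/S
      [3,4] "from" : S
  [4,5] "the" : S\PP

S/(S\PP)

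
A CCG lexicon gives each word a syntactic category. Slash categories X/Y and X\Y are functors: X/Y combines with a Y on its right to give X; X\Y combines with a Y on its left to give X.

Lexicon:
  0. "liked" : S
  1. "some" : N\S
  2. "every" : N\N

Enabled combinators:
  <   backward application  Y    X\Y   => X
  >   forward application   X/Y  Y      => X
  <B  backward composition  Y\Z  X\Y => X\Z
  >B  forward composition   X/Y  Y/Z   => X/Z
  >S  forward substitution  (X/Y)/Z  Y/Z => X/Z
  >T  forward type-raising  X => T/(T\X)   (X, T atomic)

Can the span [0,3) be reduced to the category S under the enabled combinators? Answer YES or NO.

NO

S N\S N\N
CKY chart[0,3] = {N, N/(N\N), NP/(NP\N), PP/(PP\N), S/(S\N)}; S ∉ chart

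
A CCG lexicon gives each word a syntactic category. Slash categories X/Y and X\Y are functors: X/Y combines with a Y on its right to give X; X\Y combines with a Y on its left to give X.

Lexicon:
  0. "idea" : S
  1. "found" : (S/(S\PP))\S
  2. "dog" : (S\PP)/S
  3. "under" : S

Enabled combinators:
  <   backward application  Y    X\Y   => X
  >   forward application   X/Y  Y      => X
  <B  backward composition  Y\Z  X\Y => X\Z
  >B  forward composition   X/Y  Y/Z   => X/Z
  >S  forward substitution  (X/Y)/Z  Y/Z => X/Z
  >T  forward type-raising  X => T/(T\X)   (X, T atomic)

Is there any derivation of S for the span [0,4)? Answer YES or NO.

YES

[0,4] S   >
  [0,2] S/(S\PP)   <
    [0,1] "idea" : S
    [1,2] "found" : (S/(S\PP))\S
  [2,4] S\PP   >
    [2,3] "dog" : (S\PP)/S
    [3,4] "under" : S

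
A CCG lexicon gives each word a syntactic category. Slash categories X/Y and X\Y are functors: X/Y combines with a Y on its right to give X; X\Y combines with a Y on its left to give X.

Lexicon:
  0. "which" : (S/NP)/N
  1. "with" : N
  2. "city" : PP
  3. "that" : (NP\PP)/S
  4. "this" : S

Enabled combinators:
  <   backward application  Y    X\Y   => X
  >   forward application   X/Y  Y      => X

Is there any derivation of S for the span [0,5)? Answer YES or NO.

YES

[0,5] S   >
  [0,2] S/NP   >
    [0,1] "which" : (S/NP)/N
    [1,2] "with" : N
  [2,5] NP   <
    [2,3] "city" : PP
    [3,5] NP\PP   >
      [3,4] "that" : (NP\PP)/S
      [4,5] "this" : S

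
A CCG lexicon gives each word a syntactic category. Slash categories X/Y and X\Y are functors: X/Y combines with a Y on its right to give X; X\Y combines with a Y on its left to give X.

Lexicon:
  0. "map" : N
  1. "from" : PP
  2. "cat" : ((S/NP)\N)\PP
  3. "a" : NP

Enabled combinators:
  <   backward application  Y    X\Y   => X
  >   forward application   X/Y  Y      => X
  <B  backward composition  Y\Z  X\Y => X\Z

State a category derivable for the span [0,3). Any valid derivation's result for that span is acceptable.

S/NP

[0,4] S   >
  [0,3] S/NP   <
    [0,1] "map" : N
    [1,3] (S/NP)\N   <
      [1,2] "from" : PP
      [2,3] "cat" : ((S/NP)\N)\PP
  [3,4] "a" : NP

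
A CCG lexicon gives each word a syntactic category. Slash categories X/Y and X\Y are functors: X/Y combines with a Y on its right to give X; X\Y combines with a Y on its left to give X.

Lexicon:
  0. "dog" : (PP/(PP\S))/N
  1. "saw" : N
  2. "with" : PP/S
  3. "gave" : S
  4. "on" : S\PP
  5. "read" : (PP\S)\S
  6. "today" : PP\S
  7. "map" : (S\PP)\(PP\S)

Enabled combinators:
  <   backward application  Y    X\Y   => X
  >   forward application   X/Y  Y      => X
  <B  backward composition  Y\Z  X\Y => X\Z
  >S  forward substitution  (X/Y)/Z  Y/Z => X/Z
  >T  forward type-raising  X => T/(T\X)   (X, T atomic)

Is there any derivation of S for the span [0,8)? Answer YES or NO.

[0,8] S   <
  [0,6] PP   >
    [0,2] PP/(PP\S)   >
      [0,1] "dog" : (PP/(PP\S))/N
      [1,2] "saw" : N
    [2,6] PP\S   <
      [2,5] S   <
        [2,4] PP   >
          [2,3] "with" : PP/S
          [3,4] "gave" : S
        [4,5] "on" : S\PP
      [5,6] "read" : (PP\S)\S
  [6,8] S\PP   <
    [6,7] "today" : PP\S
    [7,8] "map" : (S\PP)\(PP\S)

YES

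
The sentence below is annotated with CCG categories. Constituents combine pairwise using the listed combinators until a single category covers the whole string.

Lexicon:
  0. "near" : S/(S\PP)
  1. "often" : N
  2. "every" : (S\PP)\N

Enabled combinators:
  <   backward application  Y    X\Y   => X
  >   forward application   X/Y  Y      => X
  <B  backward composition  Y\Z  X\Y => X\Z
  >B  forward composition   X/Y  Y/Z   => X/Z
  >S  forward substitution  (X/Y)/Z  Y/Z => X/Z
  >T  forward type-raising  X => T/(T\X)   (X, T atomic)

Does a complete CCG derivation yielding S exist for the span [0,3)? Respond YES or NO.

[0,3] S   >
  [0,1] "near" : S/(S\PP)
  [1,3] S\PP   <
    [1,2] "often" : N
    [2,3] "every" : (S\PP)\N

YES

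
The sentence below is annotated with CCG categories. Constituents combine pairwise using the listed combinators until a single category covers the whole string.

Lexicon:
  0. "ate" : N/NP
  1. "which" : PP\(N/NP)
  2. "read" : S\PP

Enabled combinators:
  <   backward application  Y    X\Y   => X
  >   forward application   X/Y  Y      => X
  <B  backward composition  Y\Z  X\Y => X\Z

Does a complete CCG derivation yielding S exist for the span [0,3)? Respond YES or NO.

[0,3] S   <
  [0,2] PP   <
    [0,1] "ate" : N/NP
    [1,2] "which" : PP\(N/NP)
  [2,3] "read" : S\PP

YES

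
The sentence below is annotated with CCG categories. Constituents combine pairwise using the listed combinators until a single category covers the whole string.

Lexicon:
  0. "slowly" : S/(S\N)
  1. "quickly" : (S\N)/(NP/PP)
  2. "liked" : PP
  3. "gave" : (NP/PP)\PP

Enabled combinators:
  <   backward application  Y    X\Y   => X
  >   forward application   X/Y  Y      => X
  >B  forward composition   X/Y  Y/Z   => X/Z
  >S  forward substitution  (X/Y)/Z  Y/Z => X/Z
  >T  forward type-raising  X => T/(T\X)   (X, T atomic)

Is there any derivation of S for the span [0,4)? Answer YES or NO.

[0,4] S   >
  [0,1] "slowly" : S/(S\N)
  [1,4] S\N   >
    [1,2] "quickly" : (S\N)/(NP/PP)
    [2,4] NP/PP   <
      [2,3] "liked" : PP
      [3,4] "gave" : (NP/PP)\PP

YES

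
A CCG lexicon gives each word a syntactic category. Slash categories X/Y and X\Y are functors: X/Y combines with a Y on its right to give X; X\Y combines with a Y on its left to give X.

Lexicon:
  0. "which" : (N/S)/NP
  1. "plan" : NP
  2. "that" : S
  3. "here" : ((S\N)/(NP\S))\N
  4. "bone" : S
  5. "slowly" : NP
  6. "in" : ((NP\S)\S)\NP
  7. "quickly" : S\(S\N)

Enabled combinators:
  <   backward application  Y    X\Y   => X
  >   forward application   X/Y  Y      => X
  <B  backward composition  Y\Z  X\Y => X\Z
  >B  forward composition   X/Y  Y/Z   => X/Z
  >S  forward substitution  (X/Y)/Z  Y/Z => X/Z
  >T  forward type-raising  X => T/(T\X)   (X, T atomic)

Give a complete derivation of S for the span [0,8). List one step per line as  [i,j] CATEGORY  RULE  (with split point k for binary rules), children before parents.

[0,1] (N/S)/NP  lex  "which"
[1,2] NP  lex  "plan"
[0,2] N/S  >  k=1
[2,3] S  lex  "that"
[0,3] N  >  k=2
[3,4] ((S\N)/(NP\S))\N  lex  "here"
[0,4] (S\N)/(NP\S)  <  k=3
[4,5] S  lex  "bone"
[5,6] NP  lex  "slowly"
[6,7] ((NP\S)\S)\NP  lex  "in"
[5,7] (NP\S)\S  <  k=6
[4,7] NP\S  <  k=5
[0,7] S\N  >  k=4
[7,8] S\(S\N)  lex  "quickly"
[0,8] S  <  k=7

[0,8] S   <
  [0,7] S\N   >
    [0,4] (S\N)/(NP\S)   <
      [0,3] N   >
        [0,2] N/S   >
          [0,1] "which" : (N/S)/NP
          [1,2] "plan" : NP
        [2,3] "that" : S
      [3,4] "here" : ((S\N)/(NP\S))\N
    [4,7] NP\S   <
      [4,5] "bone" : S
      [5,7] (NP\S)\S   <
        [5,6] "slowly" : NP
        [6,7] "in" : ((NP\S)\S)\NP
  [7,8] "quickly" : S\(S\N)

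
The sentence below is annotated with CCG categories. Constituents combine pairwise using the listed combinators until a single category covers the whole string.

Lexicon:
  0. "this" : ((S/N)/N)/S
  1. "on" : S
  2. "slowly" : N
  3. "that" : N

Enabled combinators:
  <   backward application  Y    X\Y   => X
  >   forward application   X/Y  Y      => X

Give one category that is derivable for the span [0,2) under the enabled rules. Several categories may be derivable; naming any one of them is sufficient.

[0,4] S   >
  [0,3] S/N   >
    [0,2] (S/N)/N   >
      [0,1] "this" : ((S/N)/N)/S
      [1,2] "on" : S
    [2,3] "slowly" : N
  [3,4] "that" : N

(S/N)/N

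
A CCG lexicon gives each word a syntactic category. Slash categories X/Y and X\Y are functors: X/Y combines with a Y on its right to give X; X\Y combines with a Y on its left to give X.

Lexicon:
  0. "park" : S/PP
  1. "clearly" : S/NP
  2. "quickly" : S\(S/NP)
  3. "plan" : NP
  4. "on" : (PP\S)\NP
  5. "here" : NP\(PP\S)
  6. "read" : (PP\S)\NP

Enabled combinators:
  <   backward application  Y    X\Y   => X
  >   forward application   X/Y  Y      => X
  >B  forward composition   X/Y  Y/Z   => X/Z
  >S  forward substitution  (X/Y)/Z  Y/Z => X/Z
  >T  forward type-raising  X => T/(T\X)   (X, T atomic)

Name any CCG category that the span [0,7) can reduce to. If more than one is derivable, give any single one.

S

[0,7] S   >
  [0,1] "park" : S/PP
  [1,7] PP   <
    [1,3] S   <
      [1,2] "clearly" : S/NP
      [2,3] "quickly" : S\(S/NP)
    [3,7] PP\S   <
      [3,6] NP   <
        [3,5] PP\S   <
          [3,4] "plan" : NP
          [4,5] "on" : (PP\S)\NP
        [5,6] "here" : NP\(PP\S)
      [6,7] "read" : (PP\S)\NP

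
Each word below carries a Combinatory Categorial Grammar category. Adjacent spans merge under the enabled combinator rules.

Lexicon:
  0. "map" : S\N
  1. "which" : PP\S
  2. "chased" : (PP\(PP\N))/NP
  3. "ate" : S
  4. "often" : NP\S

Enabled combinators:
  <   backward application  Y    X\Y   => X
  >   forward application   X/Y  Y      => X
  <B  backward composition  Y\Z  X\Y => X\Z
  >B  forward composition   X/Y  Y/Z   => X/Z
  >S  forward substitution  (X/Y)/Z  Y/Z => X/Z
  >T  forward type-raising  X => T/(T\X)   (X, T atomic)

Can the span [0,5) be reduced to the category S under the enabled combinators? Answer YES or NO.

NO

S\N PP\S (PP\(PP\N))/NP S NP\S
CKY chart[0,5] = {N/(N\PP), NP/(NP\PP), PP, PP/(PP\PP), S/(S\PP)}; S ∉ chart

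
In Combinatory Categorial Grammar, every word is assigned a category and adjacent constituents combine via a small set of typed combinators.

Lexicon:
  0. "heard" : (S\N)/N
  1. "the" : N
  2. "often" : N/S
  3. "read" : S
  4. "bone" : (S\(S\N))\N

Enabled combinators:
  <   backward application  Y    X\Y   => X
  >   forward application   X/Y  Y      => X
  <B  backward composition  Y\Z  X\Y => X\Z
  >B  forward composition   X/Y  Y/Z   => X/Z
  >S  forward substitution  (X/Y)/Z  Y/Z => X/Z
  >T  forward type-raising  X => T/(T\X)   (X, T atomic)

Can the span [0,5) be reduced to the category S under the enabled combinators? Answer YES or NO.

[0,5] S   <
  [0,2] S\N   >
    [0,1] "heard" : (S\N)/N
    [1,2] "the" : N
  [2,5] S\(S\N)   <
    [2,4] N   >
      [2,3] "often" : N/S
      [3,4] "read" : S
    [4,5] "bone" : (S\(S\N))\N

YES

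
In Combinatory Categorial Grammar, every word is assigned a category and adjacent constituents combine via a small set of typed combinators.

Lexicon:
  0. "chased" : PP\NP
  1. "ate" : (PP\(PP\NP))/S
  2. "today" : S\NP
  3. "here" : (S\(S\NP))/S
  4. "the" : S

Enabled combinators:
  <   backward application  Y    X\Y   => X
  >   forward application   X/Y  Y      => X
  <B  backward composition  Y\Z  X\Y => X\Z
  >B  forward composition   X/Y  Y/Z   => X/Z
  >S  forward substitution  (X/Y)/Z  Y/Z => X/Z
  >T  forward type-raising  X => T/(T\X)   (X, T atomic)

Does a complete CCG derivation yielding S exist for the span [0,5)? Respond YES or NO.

PP\NP (PP\(PP\NP))/S S\NP (S\(S\NP))/S S
CKY chart[0,5] = {N/(N\PP), NP/(NP\PP), PP, PP/(PP\PP), S/(S\PP)}; S ∉ chart

NO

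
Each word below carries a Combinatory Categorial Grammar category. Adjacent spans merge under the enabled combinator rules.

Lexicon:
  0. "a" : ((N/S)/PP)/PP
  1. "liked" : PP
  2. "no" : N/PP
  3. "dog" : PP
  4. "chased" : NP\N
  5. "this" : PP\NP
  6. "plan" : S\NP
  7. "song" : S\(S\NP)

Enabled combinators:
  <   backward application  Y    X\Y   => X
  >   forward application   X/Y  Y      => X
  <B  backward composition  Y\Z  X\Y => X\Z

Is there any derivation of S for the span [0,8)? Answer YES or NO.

NO

((N/S)/PP)/PP PP N/PP PP NP\N PP\NP S\NP S\(S\NP)
CKY chart[0,8] = {N}; S ∉ chart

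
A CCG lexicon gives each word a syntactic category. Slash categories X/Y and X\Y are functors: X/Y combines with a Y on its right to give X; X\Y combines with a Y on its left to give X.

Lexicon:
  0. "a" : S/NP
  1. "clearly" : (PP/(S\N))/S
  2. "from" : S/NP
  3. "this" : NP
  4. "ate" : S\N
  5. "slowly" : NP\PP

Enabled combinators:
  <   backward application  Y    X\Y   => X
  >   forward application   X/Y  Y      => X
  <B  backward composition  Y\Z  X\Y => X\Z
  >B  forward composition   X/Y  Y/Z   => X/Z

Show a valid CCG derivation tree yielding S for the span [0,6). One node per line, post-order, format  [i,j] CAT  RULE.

[0,6] S   >
  [0,1] "a" : S/NP
  [1,6] NP   <
    [1,5] PP   >
      [1,4] PP/(S\N)   >
        [1,2] "clearly" : (PP/(S\N))/S
        [2,4] S   >
          [2,3] "from" : S/NP
          [3,4] "this" : NP
      [4,5] "ate" : S\N
    [5,6] "slowly" : NP\PP

[0,1] S/NP  lex  "a"
[1,2] (PP/(S\N))/S  lex  "clearly"
[2,3] S/NP  lex  "from"
[3,4] NP  lex  "this"
[2,4] S  >  k=3
[1,4] PP/(S\N)  >  k=2
[4,5] S\N  lex  "ate"
[1,5] PP  >  k=4
[5,6] NP\PP  lex  "slowly"
[1,6] NP  <  k=5
[0,6] S  >  k=1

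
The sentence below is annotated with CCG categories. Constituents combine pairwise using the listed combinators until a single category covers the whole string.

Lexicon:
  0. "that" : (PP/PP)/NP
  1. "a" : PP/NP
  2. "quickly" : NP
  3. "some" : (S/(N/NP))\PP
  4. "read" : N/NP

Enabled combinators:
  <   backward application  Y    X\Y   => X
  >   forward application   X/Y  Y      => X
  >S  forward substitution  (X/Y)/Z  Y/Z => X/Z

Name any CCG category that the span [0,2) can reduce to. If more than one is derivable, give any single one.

[0,5] S   >
  [0,4] S/(N/NP)   <
    [0,3] PP   >
      [0,2] PP/NP   >S
        [0,1] "that" : (PP/PP)/NP
        [1,2] "a" : PP/NP
      [2,3] "quickly" : NP
    [3,4] "some" : (S/(N/NP))\PP
  [4,5] "read" : N/NP

PP/NP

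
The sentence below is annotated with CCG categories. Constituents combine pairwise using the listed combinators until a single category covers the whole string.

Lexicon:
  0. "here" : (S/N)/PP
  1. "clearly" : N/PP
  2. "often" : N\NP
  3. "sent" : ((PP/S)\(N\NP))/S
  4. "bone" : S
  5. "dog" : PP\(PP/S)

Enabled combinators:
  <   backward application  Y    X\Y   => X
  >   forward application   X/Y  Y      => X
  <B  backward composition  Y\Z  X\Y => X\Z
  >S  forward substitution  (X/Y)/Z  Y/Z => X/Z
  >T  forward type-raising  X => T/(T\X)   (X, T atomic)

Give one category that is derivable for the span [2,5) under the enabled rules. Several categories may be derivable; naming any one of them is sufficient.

[0,6] S   >
  [0,2] S/PP   >S
    [0,1] "here" : (S/N)/PP
    [1,2] "clearly" : N/PP
  [2,6] PP   <
    [2,5] PP/S   <
      [2,3] "often" : N\NP
      [3,5] (PP/S)\(N\NP)   >
        [3,4] "sent" : ((PP/S)\(N\NP))/S
        [4,5] "bone" : S
    [5,6] "dog" : PP\(PP/S)

PP/S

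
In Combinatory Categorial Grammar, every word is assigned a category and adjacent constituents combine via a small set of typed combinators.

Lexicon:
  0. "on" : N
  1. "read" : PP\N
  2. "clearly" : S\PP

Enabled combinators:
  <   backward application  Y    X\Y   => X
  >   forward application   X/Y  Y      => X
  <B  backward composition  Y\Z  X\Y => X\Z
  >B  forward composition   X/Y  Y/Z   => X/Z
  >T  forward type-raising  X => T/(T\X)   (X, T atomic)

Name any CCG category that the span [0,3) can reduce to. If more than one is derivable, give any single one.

[0,3] S   <
  [0,2] PP   <
    [0,1] "on" : N
    [1,2] "read" : PP\N
  [2,3] "clearly" : S\PP

S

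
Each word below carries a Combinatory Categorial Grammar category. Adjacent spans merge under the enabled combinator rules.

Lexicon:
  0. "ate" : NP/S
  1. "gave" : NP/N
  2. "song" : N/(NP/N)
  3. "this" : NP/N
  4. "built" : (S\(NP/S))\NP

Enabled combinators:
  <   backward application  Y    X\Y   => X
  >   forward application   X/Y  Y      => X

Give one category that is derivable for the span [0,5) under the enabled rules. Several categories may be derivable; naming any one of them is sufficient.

S

[0,5] S   <
  [0,1] "ate" : NP/S
  [1,5] S\(NP/S)   <
    [1,4] NP   >
      [1,2] "gave" : NP/N
      [2,4] N   >
        [2,3] "song" : N/(NP/N)
        [3,4] "this" : NP/N
    [4,5] "built" : (S\(NP/S))\NP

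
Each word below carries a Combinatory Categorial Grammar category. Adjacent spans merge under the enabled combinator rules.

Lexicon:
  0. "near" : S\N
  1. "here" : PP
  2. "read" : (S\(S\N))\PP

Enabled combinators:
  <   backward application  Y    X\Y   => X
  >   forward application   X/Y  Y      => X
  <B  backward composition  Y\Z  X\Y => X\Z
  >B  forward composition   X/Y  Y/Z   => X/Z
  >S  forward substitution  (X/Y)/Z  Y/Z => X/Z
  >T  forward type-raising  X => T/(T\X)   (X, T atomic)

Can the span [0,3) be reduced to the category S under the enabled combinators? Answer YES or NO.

[0,3] S   <
  [0,1] "near" : S\N
  [1,3] S\(S\N)   <
    [1,2] "here" : PP
    [2,3] "read" : (S\(S\N))\PP

YES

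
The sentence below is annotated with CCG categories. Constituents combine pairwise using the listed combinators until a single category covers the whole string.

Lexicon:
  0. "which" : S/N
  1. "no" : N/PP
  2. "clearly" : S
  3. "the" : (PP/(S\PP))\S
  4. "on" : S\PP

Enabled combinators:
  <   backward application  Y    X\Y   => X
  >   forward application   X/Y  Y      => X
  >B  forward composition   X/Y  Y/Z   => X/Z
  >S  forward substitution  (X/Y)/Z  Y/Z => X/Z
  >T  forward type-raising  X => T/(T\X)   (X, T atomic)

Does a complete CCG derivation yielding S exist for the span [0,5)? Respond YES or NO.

YES

[0,5] S   >
  [0,2] S/PP   >B
    [0,1] "which" : S/N
    [1,2] "no" : N/PP
  [2,5] PP   >
    [2,4] PP/(S\PP)   <
      [2,3] "clearly" : S
      [3,4] "the" : (PP/(S\PP))\S
    [4,5] "on" : S\PP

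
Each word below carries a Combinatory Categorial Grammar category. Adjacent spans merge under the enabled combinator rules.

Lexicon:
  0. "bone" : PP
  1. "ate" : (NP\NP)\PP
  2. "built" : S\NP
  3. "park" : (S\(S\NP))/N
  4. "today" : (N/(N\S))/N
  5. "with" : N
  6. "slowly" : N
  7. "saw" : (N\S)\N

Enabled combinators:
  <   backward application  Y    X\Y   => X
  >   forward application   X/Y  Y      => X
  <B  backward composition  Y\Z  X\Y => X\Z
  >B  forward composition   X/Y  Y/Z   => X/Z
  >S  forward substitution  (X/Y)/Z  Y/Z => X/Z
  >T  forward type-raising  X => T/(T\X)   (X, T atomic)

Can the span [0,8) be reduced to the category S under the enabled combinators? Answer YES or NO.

[0,8] S   <
  [0,3] S\NP   <B
    [0,2] NP\NP   <
      [0,1] "bone" : PP
      [1,2] "ate" : (NP\NP)\PP
    [2,3] "built" : S\NP
  [3,8] S\(S\NP)   >
    [3,4] "park" : (S\(S\NP))/N
    [4,8] N   >
      [4,6] N/(N\S)   >
        [4,5] "today" : (N/(N\S))/N
        [5,6] "with" : N
      [6,8] N\S   <
        [6,7] "slowly" : N
        [7,8] "saw" : (N\S)\N

YES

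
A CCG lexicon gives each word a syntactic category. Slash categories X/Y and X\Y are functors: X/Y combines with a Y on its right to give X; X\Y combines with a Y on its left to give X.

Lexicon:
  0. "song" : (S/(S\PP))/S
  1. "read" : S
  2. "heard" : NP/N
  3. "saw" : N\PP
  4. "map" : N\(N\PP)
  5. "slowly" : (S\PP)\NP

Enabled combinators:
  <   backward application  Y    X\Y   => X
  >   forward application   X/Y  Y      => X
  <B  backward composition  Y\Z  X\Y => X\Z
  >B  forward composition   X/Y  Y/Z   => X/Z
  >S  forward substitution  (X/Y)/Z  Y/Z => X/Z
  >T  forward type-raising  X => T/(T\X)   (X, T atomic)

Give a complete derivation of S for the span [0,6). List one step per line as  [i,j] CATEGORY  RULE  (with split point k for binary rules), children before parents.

[0,1] (S/(S\PP))/S  lex  "song"
[1,2] S  lex  "read"
[0,2] S/(S\PP)  >  k=1
[2,3] NP/N  lex  "heard"
[3,4] N\PP  lex  "saw"
[4,5] N\(N\PP)  lex  "map"
[3,5] N  <  k=4
[2,5] NP  >  k=3
[5,6] (S\PP)\NP  lex  "slowly"
[2,6] S\PP  <  k=5
[0,6] S  >  k=2

[0,6] S   >
  [0,2] S/(S\PP)   >
    [0,1] "song" : (S/(S\PP))/S
    [1,2] "read" : S
  [2,6] S\PP   <
    [2,5] NP   >
      [2,3] "heard" : NP/N
      [3,5] N   <
        [3,4] "saw" : N\PP
        [4,5] "map" : N\(N\PP)
    [5,6] "slowly" : (S\PP)\NP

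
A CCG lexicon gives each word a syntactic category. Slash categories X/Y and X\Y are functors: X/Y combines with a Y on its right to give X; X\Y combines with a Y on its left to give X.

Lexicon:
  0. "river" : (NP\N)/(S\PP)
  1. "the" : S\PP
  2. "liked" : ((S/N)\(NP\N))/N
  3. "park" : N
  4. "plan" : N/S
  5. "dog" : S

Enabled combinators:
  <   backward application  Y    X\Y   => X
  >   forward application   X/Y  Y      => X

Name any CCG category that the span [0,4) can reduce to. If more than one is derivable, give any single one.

[0,6] S   >
  [0,4] S/N   <
    [0,2] NP\N   >
      [0,1] "river" : (NP\N)/(S\PP)
      [1,2] "the" : S\PP
    [2,4] (S/N)\(NP\N)   >
      [2,3] "liked" : ((S/N)\(NP\N))/N
      [3,4] "park" : N
  [4,6] N   >
    [4,5] "plan" : N/S
    [5,6] "dog" : S

S/N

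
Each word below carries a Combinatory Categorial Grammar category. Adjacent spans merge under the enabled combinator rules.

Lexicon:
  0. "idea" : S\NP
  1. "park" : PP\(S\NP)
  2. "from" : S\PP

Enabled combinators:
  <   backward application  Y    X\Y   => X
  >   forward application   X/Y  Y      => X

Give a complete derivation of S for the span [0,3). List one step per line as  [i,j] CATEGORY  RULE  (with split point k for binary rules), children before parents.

[0,3] S   <
  [0,2] PP   <
    [0,1] "idea" : S\NP
    [1,2] "park" : PP\(S\NP)
  [2,3] "from" : S\PP

[0,1] S\NP  lex  "idea"
[1,2] PP\(S\NP)  lex  "park"
[0,2] PP  <  k=1
[2,3] S\PP  lex  "from"
[0,3] S  <  k=2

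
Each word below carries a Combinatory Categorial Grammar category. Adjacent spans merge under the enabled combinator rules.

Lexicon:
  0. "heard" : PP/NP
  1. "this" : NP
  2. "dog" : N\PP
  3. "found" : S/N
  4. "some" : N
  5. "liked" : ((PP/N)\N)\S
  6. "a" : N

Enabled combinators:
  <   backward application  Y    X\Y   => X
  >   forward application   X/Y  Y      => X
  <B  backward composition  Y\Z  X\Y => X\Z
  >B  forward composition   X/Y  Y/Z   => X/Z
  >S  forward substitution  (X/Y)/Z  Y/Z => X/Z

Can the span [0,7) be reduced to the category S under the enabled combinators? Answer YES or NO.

PP/NP NP N\PP S/N N ((PP/N)\N)\S N
CKY chart[0,7] = {PP}; S ∉ chart

NO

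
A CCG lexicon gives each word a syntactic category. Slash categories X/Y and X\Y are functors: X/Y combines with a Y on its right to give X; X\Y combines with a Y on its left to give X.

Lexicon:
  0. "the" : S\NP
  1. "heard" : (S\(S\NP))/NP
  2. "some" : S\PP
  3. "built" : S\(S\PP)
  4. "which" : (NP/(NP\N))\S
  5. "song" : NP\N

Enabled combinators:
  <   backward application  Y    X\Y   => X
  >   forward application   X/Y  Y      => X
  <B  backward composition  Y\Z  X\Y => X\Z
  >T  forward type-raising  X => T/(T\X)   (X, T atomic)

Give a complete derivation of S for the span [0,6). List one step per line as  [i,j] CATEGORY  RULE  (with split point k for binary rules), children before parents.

[0,1] S\NP  lex  "the"
[1,2] (S\(S\NP))/NP  lex  "heard"
[2,3] S\PP  lex  "some"
[3,4] S\(S\PP)  lex  "built"
[2,4] S  <  k=3
[4,5] (NP/(NP\N))\S  lex  "which"
[2,5] NP/(NP\N)  <  k=4
[5,6] NP\N  lex  "song"
[2,6] NP  >  k=5
[1,6] S\(S\NP)  >  k=2
[0,6] S  <  k=1

[0,6] S   <
  [0,1] "the" : S\NP
  [1,6] S\(S\NP)   >
    [1,2] "heard" : (S\(S\NP))/NP
    [2,6] NP   >
      [2,5] NP/(NP\N)   <
        [2,4] S   <
          [2,3] "some" : S\PP
          [3,4] "built" : S\(S\PP)
        [4,5] "which" : (NP/(NP\N))\S
      [5,6] "song" : NP\N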